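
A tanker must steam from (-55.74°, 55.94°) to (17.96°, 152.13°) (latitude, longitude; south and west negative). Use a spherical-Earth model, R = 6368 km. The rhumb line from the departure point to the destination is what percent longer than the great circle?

2.4%

Great circle: σ = 1.8887 rad → d_gc = Rσ = 12027.4 km
Rhumb: Δφ = +1.2863, Δλ = +1.6788, Δψ = +1.4957, q = Δφ/Δψ = 0.8600 → d_rh = R√(Δφ²+q²Δλ²) = 12313.8 km
Excess = (12313.8 − 12027.4) / 12027.4 = 286.4 / 12027.4 = 2.38% ≈ 2.4%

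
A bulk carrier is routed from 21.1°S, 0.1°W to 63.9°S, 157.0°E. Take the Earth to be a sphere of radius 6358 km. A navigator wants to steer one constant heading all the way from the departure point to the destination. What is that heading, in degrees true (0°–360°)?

111.6°

Meridional parts: M(φ₁)=-0.3769, M(φ₂)=-1.4619 → ΔM = -1.0851;  Δλ = +2.7419 rad
tan C = Δλ / ΔM = -2.5270 → C = 111.59°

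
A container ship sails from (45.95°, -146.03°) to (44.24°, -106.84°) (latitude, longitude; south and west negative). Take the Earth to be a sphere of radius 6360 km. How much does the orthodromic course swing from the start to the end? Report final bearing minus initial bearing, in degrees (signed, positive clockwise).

Initial bearing θ₁ = atan2(sin Δλ cos φ₂, cos φ₁ sin φ₂ − sin φ₁ cos φ₂ cos Δλ) = 79.25°
Final bearing θ₂ = (initial bearing from the destination back to the start) + 180° = 107.55°
Δθ = θ₂ − θ₁ = +28.3°

+28.3°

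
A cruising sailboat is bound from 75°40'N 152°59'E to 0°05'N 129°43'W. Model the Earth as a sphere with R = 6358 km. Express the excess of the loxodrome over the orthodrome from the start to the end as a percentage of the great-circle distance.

3.9%

Great circle: σ = 1.5149 rad → d_gc = Rσ = 9631.9 km
Rhumb: Δφ = -1.3192, Δλ = +1.3491, Δψ = -2.0721, q = Δφ/Δψ = 0.6366 → d_rh = R√(Δφ²+q²Δλ²) = 10008.5 km
Excess = (10008.5 − 9631.9) / 9631.9 = 376.6 / 9631.9 = 3.91% ≈ 3.9%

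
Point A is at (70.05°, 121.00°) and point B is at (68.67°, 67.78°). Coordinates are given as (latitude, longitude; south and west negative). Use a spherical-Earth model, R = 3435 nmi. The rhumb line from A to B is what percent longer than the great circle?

3.3%

Great circle: σ = 0.3178 rad → d_gc = Rσ = 1091.8 nmi
Rhumb: Δφ = -0.0241, Δλ = -0.9289, Δψ = -0.0684, q = Δφ/Δψ = 0.3524 → d_rh = R√(Δφ²+q²Δλ²) = 1127.3 nmi
Excess = (1127.3 − 1091.8) / 1091.8 = 35.5 / 1091.8 = 3.252% ≈ 3.3%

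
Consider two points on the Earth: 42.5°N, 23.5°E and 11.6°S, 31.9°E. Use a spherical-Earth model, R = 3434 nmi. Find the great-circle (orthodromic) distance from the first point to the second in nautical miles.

cos σ = sin φ₁ sin φ₂ + cos φ₁ cos φ₂ cos Δλ
      = sin(42.50°)sin(-11.60°) + cos(42.50°)cos(-11.60°)cos(8.40°) = 0.5786
σ = 54.646° → d = Rσ = 3434·0.95375 = 3275 nmi

3275 nmi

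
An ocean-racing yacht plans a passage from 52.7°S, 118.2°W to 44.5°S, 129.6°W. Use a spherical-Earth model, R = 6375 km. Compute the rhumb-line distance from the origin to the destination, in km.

Δψ = ln[tan(π/4+φ₂/2)/tan(π/4+φ₁/2)] = +0.2171;  Δφ = +0.1431 rad,  Δλ = -0.1990 rad
q = Δφ/Δψ = 0.6593
d = R·√(Δφ² + q²Δλ²) = 6375·0.19414 = 1238 km

1238 km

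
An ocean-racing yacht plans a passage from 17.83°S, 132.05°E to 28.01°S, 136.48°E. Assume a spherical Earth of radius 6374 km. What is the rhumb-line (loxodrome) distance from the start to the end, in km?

1220 km

Rhumb course C = atan2(Δλ, Δψ) with Δψ = ln[tan(π/4+φ₂/2)/tan(π/4+φ₁/2)] = -0.1932, Δλ = +0.0773 → C = 158.19°
d = R·|Δφ| / |cos C| = 6374·0.17767 / 0.92845 = 1220 km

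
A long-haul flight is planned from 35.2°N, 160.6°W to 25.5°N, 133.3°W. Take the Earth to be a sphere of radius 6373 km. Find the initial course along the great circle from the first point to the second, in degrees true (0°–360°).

θ = atan2( sin Δλ·cos φ₂ ,  cos φ₁ sin φ₂ − sin φ₁ cos φ₂ cos Δλ )
  = atan2(+0.4140, -0.1105) = 104.95°

105.0°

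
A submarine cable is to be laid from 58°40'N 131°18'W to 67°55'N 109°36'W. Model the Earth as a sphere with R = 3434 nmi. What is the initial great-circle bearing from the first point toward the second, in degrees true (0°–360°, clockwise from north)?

N = sin Δλ·cos φ₂ = +0.1390;  D = cos φ₁ sin φ₂ − sin φ₁ cos φ₂ cos Δλ = +0.1835
initial course = atan2(N, D) = 37.15°

37.1°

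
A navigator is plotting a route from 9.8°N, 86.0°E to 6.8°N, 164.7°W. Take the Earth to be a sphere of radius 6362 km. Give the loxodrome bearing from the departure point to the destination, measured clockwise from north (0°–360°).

91.6°

Δψ = ln[tan(π/4+φ₂/2)/tan(π/4+φ₁/2)] = -0.0529
Δλ = +1.9076 rad (taken the short way round)
course = atan2(Δλ, Δψ) = 91.59°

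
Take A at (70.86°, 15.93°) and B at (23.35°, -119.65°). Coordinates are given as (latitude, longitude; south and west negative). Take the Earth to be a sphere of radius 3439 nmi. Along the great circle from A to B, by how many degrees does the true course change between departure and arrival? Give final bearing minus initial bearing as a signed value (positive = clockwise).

At departure: θ₁ = atan2(sin Δλ cos φ₂, cos φ₁ sin φ₂ − sin φ₁ cos φ₂ cos Δλ) = 319.39°
At arrival: θ₂ = atan2(sin Δλ cos φ₁, −cos φ₂ sin φ₁ + sin φ₂ cos φ₁ cos Δλ) = 193.44°
Δθ = θ₂ − θ₁ = -125.9°

-125.9°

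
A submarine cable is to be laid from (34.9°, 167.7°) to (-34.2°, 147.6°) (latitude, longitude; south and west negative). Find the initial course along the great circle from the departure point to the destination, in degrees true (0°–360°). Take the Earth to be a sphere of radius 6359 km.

197.4°

θ = atan2( sin Δλ·cos φ₂ ,  cos φ₁ sin φ₂ − sin φ₁ cos φ₂ cos Δλ )
  = atan2(-0.2842, -0.9054) = 197.43°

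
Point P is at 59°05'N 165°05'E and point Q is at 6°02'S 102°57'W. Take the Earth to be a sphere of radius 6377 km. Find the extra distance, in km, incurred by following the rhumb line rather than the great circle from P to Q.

Great circle: cos σ = sin φ₁ sin φ₂ + cos φ₁ cos φ₂ cos Δλ,  σ = 1.6787 rad → d_gc = 10705.2 km
Rhumb line: Δψ = -1.3909, q = Δφ/Δψ = 0.8171, d_rh = R√(Δφ²+q²Δλ²) = 11067.0 km
Excess = 11067.0 − 10705.2 = 361.8 ≈ 362 km

362 km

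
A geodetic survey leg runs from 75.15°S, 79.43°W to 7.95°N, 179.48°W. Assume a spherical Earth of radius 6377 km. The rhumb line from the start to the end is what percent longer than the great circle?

6.3%

Great circle: σ = 1.7497 rad → d_gc = Rσ = 11158.1 km
Rhumb: Δφ = +1.4504, Δλ = -1.7462, Δψ = +2.1770, q = Δφ/Δψ = 0.6662 → d_rh = R√(Δφ²+q²Δλ²) = 11856.8 km
Excess = (11856.8 − 11158.1) / 11158.1 = 698.7 / 11158.1 = 6.26% ≈ 6.3%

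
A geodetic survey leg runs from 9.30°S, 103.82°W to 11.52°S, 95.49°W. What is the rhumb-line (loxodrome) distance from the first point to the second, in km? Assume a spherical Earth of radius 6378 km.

Δψ = ln[tan(π/4+φ₂/2)/tan(π/4+φ₁/2)] = -0.0394;  Δφ = -0.0387 rad,  Δλ = +0.1454 rad
q = Δφ/Δψ = 0.9835
d = R·√(Δφ² + q²Δλ²) = 6378·0.14814 = 945 km

945 km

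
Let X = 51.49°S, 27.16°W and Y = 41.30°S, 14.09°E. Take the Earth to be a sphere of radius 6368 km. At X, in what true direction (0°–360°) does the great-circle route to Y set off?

86.4°

θ = atan2( sin Δλ·cos φ₂ ,  cos φ₁ sin φ₂ − sin φ₁ cos φ₂ cos Δλ )
  = atan2(+0.4953, +0.0310) = 86.42°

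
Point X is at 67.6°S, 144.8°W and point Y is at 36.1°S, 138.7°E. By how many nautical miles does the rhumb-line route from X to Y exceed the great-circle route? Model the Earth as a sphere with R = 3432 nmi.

Great circle: cos σ = sin φ₁ sin φ₂ + cos φ₁ cos φ₂ cos Δλ,  σ = 0.9064 rad → d_gc = 3110.6 nmi
Rhumb line: Δψ = +0.9430, q = Δφ/Δψ = 0.5830, d_rh = R√(Δφ²+q²Δλ²) = 3270.6 nmi
Excess = 3270.6 − 3110.6 = 160.0 ≈ 160 nmi

160 nmi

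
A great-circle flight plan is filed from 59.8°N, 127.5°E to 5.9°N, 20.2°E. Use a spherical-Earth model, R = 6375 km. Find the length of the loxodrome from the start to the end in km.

11071 km

Δψ = ln[tan(π/4+φ₂/2)/tan(π/4+φ₁/2)] = -1.2068;  Δφ = -0.9407 rad,  Δλ = -1.8727 rad
q = Δφ/Δψ = 0.7795
d = R·√(Δφ² + q²Δλ²) = 6375·1.73666 = 11071 km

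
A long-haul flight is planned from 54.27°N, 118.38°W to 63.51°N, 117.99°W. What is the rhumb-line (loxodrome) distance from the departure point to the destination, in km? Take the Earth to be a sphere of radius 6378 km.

1029 km

Rhumb course C = atan2(Δλ, Δψ) with Δψ = ln[tan(π/4+φ₂/2)/tan(π/4+φ₁/2)] = +0.3143, Δλ = +0.0068 → C = 1.24°
d = R·|Δφ| / |cos C| = 6378·0.16127 / 0.99977 = 1029 km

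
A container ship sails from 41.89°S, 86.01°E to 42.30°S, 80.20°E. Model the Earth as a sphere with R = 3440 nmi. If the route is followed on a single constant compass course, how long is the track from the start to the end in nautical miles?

Rhumb course C = atan2(Δλ, Δψ) with Δψ = ln[tan(π/4+φ₂/2)/tan(π/4+φ₁/2)] = -0.0096, Δλ = -0.1014 → C = 264.57°
d = R·|Δφ| / |cos C| = 3440·0.00716 / 0.09467 = 260 nmi

260 nmi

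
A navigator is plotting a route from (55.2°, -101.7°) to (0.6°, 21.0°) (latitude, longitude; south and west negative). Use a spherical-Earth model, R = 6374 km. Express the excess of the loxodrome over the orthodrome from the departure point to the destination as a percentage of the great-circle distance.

Great circle: σ = 1.8752 rad → d_gc = Rσ = 11952.4 km
Rhumb: Δφ = -0.9529, Δλ = +2.1415, Δψ = -1.1499, q = Δφ/Δψ = 0.8288 → d_rh = R√(Δφ²+q²Δλ²) = 12840.0 km
Excess = (12840.0 − 11952.4) / 11952.4 = 887.6 / 11952.4 = 7.43% ≈ 7.4%

7.4%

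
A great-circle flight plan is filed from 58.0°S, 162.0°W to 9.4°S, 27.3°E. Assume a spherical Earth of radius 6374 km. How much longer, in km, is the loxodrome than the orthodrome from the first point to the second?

3329 km

Great circle: cos σ = sin φ₁ sin φ₂ + cos φ₁ cos φ₂ cos Δλ,  σ = 1.9578 rad → d_gc = 12479.1 km
Rhumb line: Δψ = +1.0844, q = Δφ/Δψ = 0.7822, d_rh = R√(Δφ²+q²Δλ²) = 15808.0 km
Excess = 15808.0 − 12479.1 = 3328.9 ≈ 3329 km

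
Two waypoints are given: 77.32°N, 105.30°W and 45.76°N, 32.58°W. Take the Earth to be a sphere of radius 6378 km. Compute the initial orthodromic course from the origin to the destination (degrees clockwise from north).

93.9°

θ = atan2( sin Δλ·cos φ₂ ,  cos φ₁ sin φ₂ − sin φ₁ cos φ₂ cos Δλ )
  = atan2(+0.6662, -0.0449) = 93.86°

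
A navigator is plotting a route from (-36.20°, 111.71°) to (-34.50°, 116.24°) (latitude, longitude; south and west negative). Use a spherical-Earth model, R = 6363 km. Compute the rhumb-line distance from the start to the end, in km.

Rhumb course C = atan2(Δλ, Δψ) with Δψ = ln[tan(π/4+φ₂/2)/tan(π/4+φ₁/2)] = +0.0364, Δλ = +0.0791 → C = 65.29°
d = R·|Δφ| / |cos C| = 6363·0.02967 / 0.41801 = 452 km

452 km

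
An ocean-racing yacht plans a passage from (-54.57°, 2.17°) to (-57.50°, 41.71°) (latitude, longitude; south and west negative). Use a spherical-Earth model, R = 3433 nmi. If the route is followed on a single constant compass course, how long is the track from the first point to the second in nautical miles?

1334 nmi

Rhumb course C = atan2(Δλ, Δψ) with Δψ = ln[tan(π/4+φ₂/2)/tan(π/4+φ₁/2)] = -0.0916, Δλ = +0.6901 → C = 97.56°
d = R·|Δφ| / |cos C| = 3433·0.05114 / 0.13156 = 1334 nmi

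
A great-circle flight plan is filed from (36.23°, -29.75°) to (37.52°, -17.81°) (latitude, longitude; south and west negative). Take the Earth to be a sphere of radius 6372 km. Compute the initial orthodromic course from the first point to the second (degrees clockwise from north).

N = sin Δλ·cos φ₂ = +0.1641;  D = cos φ₁ sin φ₂ − sin φ₁ cos φ₂ cos Δλ = +0.0327
initial course = atan2(N, D) = 78.74°

78.7°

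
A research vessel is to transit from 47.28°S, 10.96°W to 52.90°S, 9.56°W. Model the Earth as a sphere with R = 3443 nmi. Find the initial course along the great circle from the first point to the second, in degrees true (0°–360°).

θ = atan2( sin Δλ·cos φ₂ ,  cos φ₁ sin φ₂ − sin φ₁ cos φ₂ cos Δλ )
  = atan2(+0.0147, -0.0981) = 171.45°

171.5°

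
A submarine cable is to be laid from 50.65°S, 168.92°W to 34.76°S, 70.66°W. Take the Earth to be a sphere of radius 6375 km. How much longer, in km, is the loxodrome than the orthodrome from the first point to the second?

533 km

Great circle: cos σ = sin φ₁ sin φ₂ + cos φ₁ cos φ₂ cos Δλ,  σ = 1.1960 rad → d_gc = 7624.8 km
Rhumb line: Δψ = +0.3807, q = Δφ/Δψ = 0.7284, d_rh = R√(Δφ²+q²Δλ²) = 8157.8 km
Excess = 8157.8 − 7624.8 = 533.0 ≈ 533 km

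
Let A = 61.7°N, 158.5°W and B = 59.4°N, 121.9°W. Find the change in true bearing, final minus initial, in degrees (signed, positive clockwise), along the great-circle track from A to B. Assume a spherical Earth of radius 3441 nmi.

At departure: θ₁ = atan2(sin Δλ cos φ₂, cos φ₁ sin φ₂ − sin φ₁ cos φ₂ cos Δλ) = 80.97°
At arrival: θ₂ = atan2(sin Δλ cos φ₁, −cos φ₂ sin φ₁ + sin φ₂ cos φ₁ cos Δλ) = 113.11°
Δθ = θ₂ − θ₁ = +32.1°

+32.1°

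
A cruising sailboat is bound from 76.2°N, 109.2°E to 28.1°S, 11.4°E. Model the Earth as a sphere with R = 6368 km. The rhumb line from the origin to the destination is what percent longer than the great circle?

Great circle: σ = 2.0783 rad → d_gc = Rσ = 13234.4 km
Rhumb: Δφ = -1.8204, Δλ = -1.7069, Δψ = -2.6232, q = Δφ/Δψ = 0.6939 → d_rh = R√(Δφ²+q²Δλ²) = 13830.2 km
Excess = (13830.2 − 13234.4) / 13234.4 = 595.8 / 13234.4 = 4.50% ≈ 4.5%

4.5%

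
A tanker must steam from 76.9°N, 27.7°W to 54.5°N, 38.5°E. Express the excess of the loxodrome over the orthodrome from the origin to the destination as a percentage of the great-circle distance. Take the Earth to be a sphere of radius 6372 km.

4.8%

Great circle: σ = 0.5623 rad → d_gc = Rσ = 3582.8 km
Rhumb: Δφ = -0.3910, Δλ = +1.1554, Δψ = -1.0253, q = Δφ/Δψ = 0.3813 → d_rh = R√(Δφ²+q²Δλ²) = 3753.3 km
Excess = (3753.3 − 3582.8) / 3582.8 = 170.5 / 3582.8 = 4.76% ≈ 4.8%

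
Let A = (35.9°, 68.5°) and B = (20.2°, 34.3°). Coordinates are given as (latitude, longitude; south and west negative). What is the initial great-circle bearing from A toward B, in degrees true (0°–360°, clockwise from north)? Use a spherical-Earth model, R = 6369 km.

θ = atan2( sin Δλ·cos φ₂ ,  cos φ₁ sin φ₂ − sin φ₁ cos φ₂ cos Δλ )
  = atan2(-0.5275, -0.1754) = 251.60°

251.6°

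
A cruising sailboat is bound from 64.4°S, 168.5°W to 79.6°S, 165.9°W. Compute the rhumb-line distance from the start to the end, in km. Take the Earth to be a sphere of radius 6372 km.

1693 km

Δψ = ln[tan(π/4+φ₂/2)/tan(π/4+φ₁/2)] = -0.9149;  Δφ = -0.2653 rad,  Δλ = +0.0454 rad
q = Δφ/Δψ = 0.2900
d = R·√(Δφ² + q²Δλ²) = 6372·0.26562 = 1693 km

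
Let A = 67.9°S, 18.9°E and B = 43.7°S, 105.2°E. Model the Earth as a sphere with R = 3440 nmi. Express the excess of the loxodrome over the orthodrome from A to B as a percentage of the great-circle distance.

Great circle: σ = 0.8531 rad → d_gc = Rσ = 2934.6 nmi
Rhumb: Δφ = +0.4224, Δλ = +1.5062, Δψ = +0.7836, q = Δφ/Δψ = 0.5390 → d_rh = R√(Δφ²+q²Δλ²) = 3148.0 nmi
Excess = (3148.0 − 2934.6) / 2934.6 = 213.4 / 2934.6 = 7.27% ≈ 7.3%

7.3%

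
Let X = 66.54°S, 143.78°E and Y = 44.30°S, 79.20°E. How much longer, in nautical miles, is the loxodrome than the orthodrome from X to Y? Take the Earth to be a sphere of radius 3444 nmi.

93 nmi

Great circle: cos σ = sin φ₁ sin φ₂ + cos φ₁ cos φ₂ cos Δλ,  σ = 0.7029 rad → d_gc = 2420.7 nmi
Rhumb line: Δψ = +0.7078, q = Δφ/Δψ = 0.5484, d_rh = R√(Δφ²+q²Δλ²) = 2513.8 nmi
Excess = 2513.8 − 2420.7 = 93.1 ≈ 93 nmi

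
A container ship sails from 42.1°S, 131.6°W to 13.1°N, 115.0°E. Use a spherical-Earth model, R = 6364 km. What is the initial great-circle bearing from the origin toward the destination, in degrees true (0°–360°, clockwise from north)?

N = sin Δλ·cos φ₂ = -0.8939;  D = cos φ₁ sin φ₂ − sin φ₁ cos φ₂ cos Δλ = -0.0912
initial course = atan2(N, D) = 264.18°

264.2°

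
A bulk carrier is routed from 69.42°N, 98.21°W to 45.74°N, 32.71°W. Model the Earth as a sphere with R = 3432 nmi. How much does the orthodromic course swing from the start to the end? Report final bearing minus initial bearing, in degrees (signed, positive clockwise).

+58.0°

Initial bearing θ₁ = atan2(sin Δλ cos φ₂, cos φ₁ sin φ₂ − sin φ₁ cos φ₂ cos Δλ) = 91.73°
Final bearing θ₂ = (initial bearing from the destination back to the start) + 180° = 149.77°
Δθ = θ₂ − θ₁ = +58.0°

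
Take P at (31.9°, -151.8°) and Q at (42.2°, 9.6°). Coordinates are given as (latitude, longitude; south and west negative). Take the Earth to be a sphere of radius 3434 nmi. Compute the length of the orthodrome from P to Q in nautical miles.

6230 nmi

cos σ = sin φ₁ sin φ₂ + cos φ₁ cos φ₂ cos Δλ
      = sin(31.90°)sin(42.20°) + cos(31.90°)cos(42.20°)cos(161.40°) = -0.2411
σ = 103.952° → d = Rσ = 3434·1.81431 = 6230 nmi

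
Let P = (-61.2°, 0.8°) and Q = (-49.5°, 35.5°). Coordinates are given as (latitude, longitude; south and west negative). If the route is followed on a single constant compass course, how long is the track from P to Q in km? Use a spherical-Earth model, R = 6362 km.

Δψ = ln[tan(π/4+φ₂/2)/tan(π/4+φ₁/2)] = +0.3625;  Δφ = +0.2042 rad,  Δλ = +0.6056 rad
q = Δφ/Δψ = 0.5634
d = R·√(Δφ² + q²Δλ²) = 6362·0.39765 = 2530 km

2530 km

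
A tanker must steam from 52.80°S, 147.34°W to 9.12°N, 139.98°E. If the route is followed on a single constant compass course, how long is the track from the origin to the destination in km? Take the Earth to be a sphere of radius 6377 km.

9823 km

Rhumb course C = atan2(Δλ, Δψ) with Δψ = ln[tan(π/4+φ₂/2)/tan(π/4+φ₁/2)] = +1.2489, Δλ = -1.2685 → C = 314.55°
d = R·|Δφ| / |cos C| = 6377·1.08071 / 0.70158 = 9823 km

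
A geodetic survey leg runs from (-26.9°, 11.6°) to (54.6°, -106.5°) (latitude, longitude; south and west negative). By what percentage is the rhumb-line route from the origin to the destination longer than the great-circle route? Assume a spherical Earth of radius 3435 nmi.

Great circle: σ = 2.2295 rad → d_gc = Rσ = 7658.4 nmi
Rhumb: Δφ = +1.4224, Δλ = -2.0612, Δψ = +1.6299, q = Δφ/Δψ = 0.8727 → d_rh = R√(Δφ²+q²Δλ²) = 7877.6 nmi
Excess = (7877.6 − 7658.4) / 7658.4 = 219.2 / 7658.4 = 2.86% ≈ 2.9%

2.9%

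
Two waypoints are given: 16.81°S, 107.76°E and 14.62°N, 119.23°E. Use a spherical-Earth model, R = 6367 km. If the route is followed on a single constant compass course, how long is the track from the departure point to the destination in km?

3712 km

Δψ = ln[tan(π/4+φ₂/2)/tan(π/4+φ₁/2)] = +0.5557;  Δφ = +0.5486 rad,  Δλ = +0.2002 rad
q = Δφ/Δψ = 0.9872
d = R·√(Δφ² + q²Δλ²) = 6367·0.58307 = 3712 km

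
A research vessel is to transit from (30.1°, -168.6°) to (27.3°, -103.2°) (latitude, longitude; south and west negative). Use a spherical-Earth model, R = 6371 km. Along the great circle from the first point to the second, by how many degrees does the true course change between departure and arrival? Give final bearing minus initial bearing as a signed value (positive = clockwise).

+34.3°

At departure: θ₁ = atan2(sin Δλ cos φ₂, cos φ₁ sin φ₂ − sin φ₁ cos φ₂ cos Δλ) = 75.35°
At arrival: θ₂ = atan2(sin Δλ cos φ₁, −cos φ₂ sin φ₁ + sin φ₂ cos φ₁ cos Δλ) = 109.62°
Δθ = θ₂ − θ₁ = +34.3°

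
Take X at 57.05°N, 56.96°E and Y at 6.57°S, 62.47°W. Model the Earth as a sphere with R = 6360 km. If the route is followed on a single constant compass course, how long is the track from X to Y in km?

13107 km

Rhumb course C = atan2(Δλ, Δψ) with Δψ = ln[tan(π/4+φ₂/2)/tan(π/4+φ₁/2)] = -1.3332, Δλ = -2.0844 → C = 237.40°
d = R·|Δφ| / |cos C| = 6360·1.11038 / 0.53881 = 13107 km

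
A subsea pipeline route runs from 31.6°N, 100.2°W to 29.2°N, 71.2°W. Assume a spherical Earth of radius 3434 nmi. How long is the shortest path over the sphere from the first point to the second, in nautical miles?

cos σ = sin φ₁ sin φ₂ + cos φ₁ cos φ₂ cos Δλ
      = sin(31.60°)sin(29.20°) + cos(31.60°)cos(29.20°)cos(29.00°) = 0.9059
σ = 25.055° → d = Rσ = 3434·0.43729 = 1502 nmi

1502 nmi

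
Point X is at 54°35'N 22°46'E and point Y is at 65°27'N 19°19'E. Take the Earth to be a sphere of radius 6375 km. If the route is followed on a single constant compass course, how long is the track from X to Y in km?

Δψ = ln[tan(π/4+φ₂/2)/tan(π/4+φ₁/2)] = +0.3836;  Δφ = +0.1897 rad,  Δλ = -0.0602 rad
q = Δφ/Δψ = 0.4945
d = R·√(Δφ² + q²Δλ²) = 6375·0.19198 = 1224 km

1224 km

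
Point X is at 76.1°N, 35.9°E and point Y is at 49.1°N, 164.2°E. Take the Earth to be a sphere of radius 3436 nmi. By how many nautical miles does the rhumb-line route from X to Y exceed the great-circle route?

Great circle: cos σ = sin φ₁ sin φ₂ + cos φ₁ cos φ₂ cos Δλ,  σ = 0.8812 rad → d_gc = 3027.8 nmi
Rhumb line: Δψ = -1.1181, q = Δφ/Δψ = 0.4215, d_rh = R√(Δφ²+q²Δλ²) = 3624.6 nmi
Excess = 3624.6 − 3027.8 = 596.8 ≈ 597 nmi

597 nmi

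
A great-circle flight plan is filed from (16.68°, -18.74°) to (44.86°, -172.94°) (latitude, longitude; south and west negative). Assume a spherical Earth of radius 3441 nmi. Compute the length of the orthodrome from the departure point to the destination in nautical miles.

Haversine: a = sin²(Δφ/2)+cos φ₁ cos φ₂ sin²(Δλ/2) = 0.70443;  σ = 2·atan2(√a,√(1−a))
σ = 114.133° → d = Rσ = 3441·1.99200 = 6854 nmi

6854 nmi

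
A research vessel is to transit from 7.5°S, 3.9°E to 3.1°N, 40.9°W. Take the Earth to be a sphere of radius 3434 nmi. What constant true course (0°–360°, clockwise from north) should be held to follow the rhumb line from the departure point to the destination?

283.3°

Meridional parts: M(φ₁)=-0.1313, M(φ₂)=+0.0541 → ΔM = +0.1854;  Δλ = -0.7819 rad
tan C = Δλ / ΔM = -4.2173 → C = 283.34°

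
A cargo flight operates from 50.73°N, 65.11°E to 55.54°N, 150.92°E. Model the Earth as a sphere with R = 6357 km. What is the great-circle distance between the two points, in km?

5365 km

cos σ = sin φ₁ sin φ₂ + cos φ₁ cos φ₂ cos Δλ
      = sin(50.73°)sin(55.54°) + cos(50.73°)cos(55.54°)cos(85.81°) = 0.6645
σ = 48.357° → d = Rσ = 6357·0.84399 = 5365 km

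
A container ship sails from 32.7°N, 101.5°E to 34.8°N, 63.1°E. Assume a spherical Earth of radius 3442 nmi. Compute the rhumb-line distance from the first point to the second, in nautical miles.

Δψ = ln[tan(π/4+φ₂/2)/tan(π/4+φ₁/2)] = +0.0441;  Δφ = +0.0367 rad,  Δλ = -0.6702 rad
q = Δφ/Δψ = 0.8314
d = R·√(Δφ² + q²Δλ²) = 3442·0.55840 = 1922 nmi

1922 nmi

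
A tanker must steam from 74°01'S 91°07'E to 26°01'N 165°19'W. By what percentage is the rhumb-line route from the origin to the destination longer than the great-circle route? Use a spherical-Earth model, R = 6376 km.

5.0%

Great circle: σ = 2.0711 rad → d_gc = Rσ = 13205.6 km
Rhumb: Δφ = +1.7459, Δλ = +1.8076, Δψ = +2.4338, q = Δφ/Δψ = 0.7173 → d_rh = R√(Δφ²+q²Δλ²) = 13866.2 km
Excess = (13866.2 − 13205.6) / 13205.6 = 660.6 / 13205.6 = 5.00% ≈ 5.0%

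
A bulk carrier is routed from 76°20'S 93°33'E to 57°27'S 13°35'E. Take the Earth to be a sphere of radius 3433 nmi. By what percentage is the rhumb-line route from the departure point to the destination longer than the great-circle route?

7.3%

Great circle: σ = 0.5713 rad → d_gc = Rσ = 1961.2 nmi
Rhumb: Δφ = +0.3296, Δλ = -1.3957, Δψ = +0.8905, q = Δφ/Δψ = 0.3701 → d_rh = R√(Δφ²+q²Δλ²) = 2103.6 nmi
Excess = (2103.6 − 1961.2) / 1961.2 = 142.4 / 1961.2 = 7.26% ≈ 7.3%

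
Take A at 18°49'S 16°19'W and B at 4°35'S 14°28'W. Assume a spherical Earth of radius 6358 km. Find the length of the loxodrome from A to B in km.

Rhumb course C = atan2(Δλ, Δψ) with Δψ = ln[tan(π/4+φ₂/2)/tan(π/4+φ₁/2)] = +0.2544, Δλ = +0.0323 → C = 7.23°
d = R·|Δφ| / |cos C| = 6358·0.24842 / 0.99204 = 1592 km

1592 km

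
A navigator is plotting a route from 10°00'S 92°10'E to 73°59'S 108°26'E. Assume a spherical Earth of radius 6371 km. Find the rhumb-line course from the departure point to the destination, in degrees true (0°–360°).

Meridional parts: M(φ₁)=-0.1754, M(φ₂)=-1.9612 → ΔM = -1.7858;  Δλ = +0.2839 rad
tan C = Δλ / ΔM = -0.1590 → C = 170.97°

171.0°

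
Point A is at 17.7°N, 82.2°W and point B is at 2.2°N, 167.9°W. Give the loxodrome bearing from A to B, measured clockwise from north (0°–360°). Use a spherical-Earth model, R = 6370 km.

259.6°

Meridional parts: M(φ₁)=+0.3140, M(φ₂)=+0.0384 → ΔM = -0.2756;  Δλ = -1.4957 rad
tan C = Δλ / ΔM = +5.4282 → C = 259.56°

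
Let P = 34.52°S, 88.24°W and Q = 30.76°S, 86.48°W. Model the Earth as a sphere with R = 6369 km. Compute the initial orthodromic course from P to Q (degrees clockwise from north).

22.0°

θ = atan2( sin Δλ·cos φ₂ ,  cos φ₁ sin φ₂ − sin φ₁ cos φ₂ cos Δλ )
  = atan2(+0.0264, +0.0653) = 21.99°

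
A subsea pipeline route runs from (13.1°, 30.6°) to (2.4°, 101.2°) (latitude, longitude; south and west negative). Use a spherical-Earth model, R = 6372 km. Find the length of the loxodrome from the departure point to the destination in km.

7859 km

Δψ = ln[tan(π/4+φ₂/2)/tan(π/4+φ₁/2)] = -0.1888;  Δφ = -0.1868 rad,  Δλ = +1.2322 rad
q = Δφ/Δψ = 0.9894
d = R·√(Δφ² + q²Δλ²) = 6372·1.23333 = 7859 km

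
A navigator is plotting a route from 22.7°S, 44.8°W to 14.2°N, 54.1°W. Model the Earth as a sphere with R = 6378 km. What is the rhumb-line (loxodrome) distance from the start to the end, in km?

Rhumb course C = atan2(Δλ, Δψ) with Δψ = ln[tan(π/4+φ₂/2)/tan(π/4+φ₁/2)] = +0.6574, Δλ = -0.1623 → C = 346.13°
d = R·|Δφ| / |cos C| = 6378·0.64403 / 0.97084 = 4231 km

4231 km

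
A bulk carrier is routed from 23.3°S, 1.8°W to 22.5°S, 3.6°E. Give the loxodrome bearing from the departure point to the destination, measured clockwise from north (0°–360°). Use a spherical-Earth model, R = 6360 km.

Δψ = ln[tan(π/4+φ₂/2)/tan(π/4+φ₁/2)] = +0.0152
Δλ = +0.0942 rad (taken the short way round)
course = atan2(Δλ, Δψ) = 80.86°

80.9°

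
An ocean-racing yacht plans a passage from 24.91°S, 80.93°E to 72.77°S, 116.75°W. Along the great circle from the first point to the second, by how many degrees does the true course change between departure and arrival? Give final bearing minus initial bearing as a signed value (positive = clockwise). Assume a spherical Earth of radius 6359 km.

-158.6°

At departure: θ₁ = atan2(sin Δλ cos φ₂, cos φ₁ sin φ₂ − sin φ₁ cos φ₂ cos Δλ) = 174.78°
At arrival: θ₂ = atan2(sin Δλ cos φ₁, −cos φ₂ sin φ₁ + sin φ₂ cos φ₁ cos Δλ) = 16.17°
Δθ = θ₂ − θ₁ = -158.6°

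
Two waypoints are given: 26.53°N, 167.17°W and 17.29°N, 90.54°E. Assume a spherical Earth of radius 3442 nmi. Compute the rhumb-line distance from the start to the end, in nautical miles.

5720 nmi

Rhumb course C = atan2(Δλ, Δψ) with Δψ = ln[tan(π/4+φ₂/2)/tan(π/4+φ₁/2)] = -0.1741, Δλ = -1.7853 → C = 264.43°
d = R·|Δφ| / |cos C| = 3442·0.16127 / 0.09704 = 5720 nmi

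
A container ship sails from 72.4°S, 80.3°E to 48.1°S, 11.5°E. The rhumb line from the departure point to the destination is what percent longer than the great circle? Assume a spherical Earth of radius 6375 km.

4.8%

Great circle: σ = 0.6721 rad → d_gc = Rσ = 4284.9 km
Rhumb: Δφ = +0.4241, Δλ = -1.2008, Δψ = +0.9055, q = Δφ/Δψ = 0.4684 → d_rh = R√(Δφ²+q²Δλ²) = 4490.6 km
Excess = (4490.6 − 4284.9) / 4284.9 = 205.7 / 4284.9 = 4.80% ≈ 4.8%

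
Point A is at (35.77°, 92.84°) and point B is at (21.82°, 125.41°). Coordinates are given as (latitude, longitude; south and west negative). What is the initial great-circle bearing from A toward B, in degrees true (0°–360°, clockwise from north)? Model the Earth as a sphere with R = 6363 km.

107.3°

N = sin Δλ·cos φ₂ = +0.4998;  D = cos φ₁ sin φ₂ − sin φ₁ cos φ₂ cos Δλ = -0.1557
initial course = atan2(N, D) = 107.31°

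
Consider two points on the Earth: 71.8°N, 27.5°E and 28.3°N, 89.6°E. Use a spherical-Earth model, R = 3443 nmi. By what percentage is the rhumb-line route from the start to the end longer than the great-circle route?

Great circle: σ = 0.9532 rad → d_gc = Rσ = 3282.0 nmi
Rhumb: Δφ = -0.7592, Δλ = +1.0838, Δψ = -1.3162, q = Δφ/Δψ = 0.5768 → d_rh = R√(Δφ²+q²Δλ²) = 3386.2 nmi
Excess = (3386.2 − 3282.0) / 3282.0 = 104.2 / 3282.0 = 3.17% ≈ 3.2%

3.2%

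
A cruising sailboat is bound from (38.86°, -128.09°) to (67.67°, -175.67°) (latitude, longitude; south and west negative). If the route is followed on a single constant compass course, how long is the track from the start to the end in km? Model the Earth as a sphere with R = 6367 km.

Δψ = ln[tan(π/4+φ₂/2)/tan(π/4+φ₁/2)] = +0.8855;  Δφ = +0.5028 rad,  Δλ = -0.8304 rad
q = Δφ/Δψ = 0.5678
d = R·√(Δφ² + q²Δλ²) = 6367·0.68934 = 4389 km

4389 km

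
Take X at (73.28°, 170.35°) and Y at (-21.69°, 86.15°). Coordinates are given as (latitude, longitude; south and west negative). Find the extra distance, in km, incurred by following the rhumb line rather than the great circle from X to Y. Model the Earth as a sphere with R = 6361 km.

393 km

Great circle: cos σ = sin φ₁ sin φ₂ + cos φ₁ cos φ₂ cos Δλ,  σ = 1.9039 rad → d_gc = 12110.5 km
Rhumb line: Δψ = -2.3056, q = Δφ/Δψ = 0.7189, d_rh = R√(Δφ²+q²Δλ²) = 12503.3 km
Excess = 12503.3 − 12110.5 = 392.8 ≈ 393 km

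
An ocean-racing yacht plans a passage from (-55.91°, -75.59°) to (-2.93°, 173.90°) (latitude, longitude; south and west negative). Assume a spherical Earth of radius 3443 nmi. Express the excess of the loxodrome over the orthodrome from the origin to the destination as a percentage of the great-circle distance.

Great circle: σ = 1.7252 rad → d_gc = Rσ = 5939.9 nmi
Rhumb: Δφ = +0.9247, Δλ = -1.9288, Δψ = +1.1311, q = Δφ/Δψ = 0.8175 → d_rh = R√(Δφ²+q²Δλ²) = 6293.5 nmi
Excess = (6293.5 − 5939.9) / 5939.9 = 353.6 / 5939.9 = 5.953% ≈ 6.0%

6.0%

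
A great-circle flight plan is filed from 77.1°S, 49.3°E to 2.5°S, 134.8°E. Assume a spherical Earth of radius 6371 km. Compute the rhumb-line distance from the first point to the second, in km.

Rhumb course C = atan2(Δλ, Δψ) with Δψ = ln[tan(π/4+φ₂/2)/tan(π/4+φ₁/2)] = +2.1363, Δλ = +1.4923 → C = 34.94°
d = R·|Δφ| / |cos C| = 6371·1.30202 / 0.81980 = 10119 km

10119 km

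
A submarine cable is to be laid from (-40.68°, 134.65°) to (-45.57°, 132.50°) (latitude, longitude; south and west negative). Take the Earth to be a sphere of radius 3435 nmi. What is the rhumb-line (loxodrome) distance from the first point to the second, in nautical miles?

308 nmi

Rhumb course C = atan2(Δλ, Δψ) with Δψ = ln[tan(π/4+φ₂/2)/tan(π/4+φ₁/2)] = -0.1170, Δλ = -0.0375 → C = 197.78°
d = R·|Δφ| / |cos C| = 3435·0.08535 / 0.95225 = 308 nmi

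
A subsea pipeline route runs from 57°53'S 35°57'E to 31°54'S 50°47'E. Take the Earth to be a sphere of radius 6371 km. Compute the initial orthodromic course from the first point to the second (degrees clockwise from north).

27.7°

θ = atan2( sin Δλ·cos φ₂ ,  cos φ₁ sin φ₂ − sin φ₁ cos φ₂ cos Δλ )
  = atan2(+0.2173, +0.4141) = 27.69°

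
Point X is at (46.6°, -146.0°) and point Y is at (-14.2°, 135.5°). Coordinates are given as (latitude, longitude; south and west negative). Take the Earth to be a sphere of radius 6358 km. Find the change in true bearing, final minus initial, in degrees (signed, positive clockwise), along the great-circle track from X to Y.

-29.6°

Initial bearing θ₁ = atan2(sin Δλ cos φ₂, cos φ₁ sin φ₂ − sin φ₁ cos φ₂ cos Δλ) = 251.98°
Final bearing θ₂ = (initial bearing from the destination back to the start) + 180° = 222.38°
Δθ = θ₂ − θ₁ = -29.6°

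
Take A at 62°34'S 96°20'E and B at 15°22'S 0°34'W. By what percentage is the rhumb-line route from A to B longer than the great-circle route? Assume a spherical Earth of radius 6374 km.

6.3%

Great circle: σ = 1.3880 rad → d_gc = Rσ = 8846.8 km
Rhumb: Δφ = +0.8238, Δλ = -1.6912, Δψ = +1.1388, q = Δφ/Δψ = 0.7234 → d_rh = R√(Δφ²+q²Δλ²) = 9401.2 km
Excess = (9401.2 − 8846.8) / 8846.8 = 554.4 / 8846.8 = 6.27% ≈ 6.3%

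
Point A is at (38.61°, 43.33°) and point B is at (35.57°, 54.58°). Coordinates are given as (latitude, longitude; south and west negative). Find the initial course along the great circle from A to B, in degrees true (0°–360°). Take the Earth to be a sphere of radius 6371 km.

105.3°

θ = atan2( sin Δλ·cos φ₂ ,  cos φ₁ sin φ₂ − sin φ₁ cos φ₂ cos Δλ )
  = atan2(+0.1587, -0.0433) = 105.26°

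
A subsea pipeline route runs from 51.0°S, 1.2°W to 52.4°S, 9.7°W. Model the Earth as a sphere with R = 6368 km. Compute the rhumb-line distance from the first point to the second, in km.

606 km

Δψ = ln[tan(π/4+φ₂/2)/tan(π/4+φ₁/2)] = -0.0394;  Δφ = -0.0244 rad,  Δλ = -0.1484 rad
q = Δφ/Δψ = 0.6197
d = R·√(Δφ² + q²Δλ²) = 6368·0.09513 = 606 km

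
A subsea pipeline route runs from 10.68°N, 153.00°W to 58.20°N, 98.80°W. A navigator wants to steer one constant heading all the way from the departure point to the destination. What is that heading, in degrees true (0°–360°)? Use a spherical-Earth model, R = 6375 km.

41.5°

Meridional parts: M(φ₁)=+0.1875, M(φ₂)=+1.2558 → ΔM = +1.0683;  Δλ = +0.9460 rad
tan C = Δλ / ΔM = +0.8855 → C = 41.53°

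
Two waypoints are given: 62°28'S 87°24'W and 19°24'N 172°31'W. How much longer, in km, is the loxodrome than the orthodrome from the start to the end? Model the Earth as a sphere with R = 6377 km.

270 km

Great circle: cos σ = sin φ₁ sin φ₂ + cos φ₁ cos φ₂ cos Δλ,  σ = 1.8312 rad → d_gc = 11677.3 km
Rhumb line: Δψ = +1.7517, q = Δφ/Δψ = 0.8157, d_rh = R√(Δφ²+q²Δλ²) = 11947.2 km
Excess = 11947.2 − 11677.3 = 269.9 ≈ 270 km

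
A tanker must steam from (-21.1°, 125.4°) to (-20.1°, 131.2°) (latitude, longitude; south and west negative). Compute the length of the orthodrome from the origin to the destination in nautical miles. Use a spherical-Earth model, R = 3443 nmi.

Haversine: a = sin²(Δφ/2)+cos φ₁ cos φ₂ sin²(Δλ/2) = 0.00232;  σ = 2·atan2(√a,√(1−a))
σ = 5.520° → d = Rσ = 3443·0.09634 = 332 nmi

332 nmi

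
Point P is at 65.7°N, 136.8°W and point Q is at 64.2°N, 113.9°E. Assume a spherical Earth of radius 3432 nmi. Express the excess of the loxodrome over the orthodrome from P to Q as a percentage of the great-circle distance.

14.5%

Great circle: σ = 0.7054 rad → d_gc = Rσ = 2420.9 nmi
Rhumb: Δφ = -0.0262, Δλ = -1.9076, Δψ = -0.0618, q = Δφ/Δψ = 0.4233 → d_rh = R√(Δφ²+q²Δλ²) = 2772.7 nmi
Excess = (2772.7 − 2420.9) / 2420.9 = 351.8 / 2420.9 = 14.53% ≈ 14.5%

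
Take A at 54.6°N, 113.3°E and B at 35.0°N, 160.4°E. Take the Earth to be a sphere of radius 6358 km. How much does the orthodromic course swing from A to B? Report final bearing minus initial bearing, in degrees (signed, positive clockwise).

+34.6°

At departure: θ₁ = atan2(sin Δλ cos φ₂, cos φ₁ sin φ₂ − sin φ₁ cos φ₂ cos Δλ) = 101.52°
At arrival: θ₂ = atan2(sin Δλ cos φ₁, −cos φ₂ sin φ₁ + sin φ₂ cos φ₁ cos Δλ) = 136.14°
Δθ = θ₂ − θ₁ = +34.6°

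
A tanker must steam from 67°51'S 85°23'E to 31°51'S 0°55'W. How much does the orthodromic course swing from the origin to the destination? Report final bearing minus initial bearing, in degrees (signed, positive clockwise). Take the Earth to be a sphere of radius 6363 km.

+74.0°

Initial bearing θ₁ = atan2(sin Δλ cos φ₂, cos φ₁ sin φ₂ − sin φ₁ cos φ₂ cos Δλ) = 260.08°
Final bearing θ₂ = (initial bearing from the destination back to the start) + 180° = 334.07°
Δθ = θ₂ − θ₁ = +74.0°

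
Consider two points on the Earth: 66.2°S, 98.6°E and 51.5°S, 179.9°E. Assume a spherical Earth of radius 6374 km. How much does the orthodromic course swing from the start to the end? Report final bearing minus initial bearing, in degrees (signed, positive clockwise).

Initial bearing θ₁ = atan2(sin Δλ cos φ₂, cos φ₁ sin φ₂ − sin φ₁ cos φ₂ cos Δλ) = 110.47°
Final bearing θ₂ = (initial bearing from the destination back to the start) + 180° = 37.40°
Δθ = θ₂ − θ₁ = -73.1°

-73.1°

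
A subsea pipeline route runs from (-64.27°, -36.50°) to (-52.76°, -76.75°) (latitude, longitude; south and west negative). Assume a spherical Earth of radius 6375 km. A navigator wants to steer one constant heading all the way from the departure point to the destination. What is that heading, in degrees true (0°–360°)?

Meridional parts: M(φ₁)=-1.4767, M(φ₂)=-1.0879 → ΔM = +0.3888;  Δλ = -0.7025 rad
tan C = Δλ / ΔM = -1.8067 → C = 298.96°

299.0°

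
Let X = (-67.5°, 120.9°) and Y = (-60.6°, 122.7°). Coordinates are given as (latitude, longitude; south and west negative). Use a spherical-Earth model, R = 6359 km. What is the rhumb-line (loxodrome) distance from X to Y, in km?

771 km

Δψ = ln[tan(π/4+φ₂/2)/tan(π/4+φ₁/2)] = +0.2768;  Δφ = +0.1204 rad,  Δλ = +0.0314 rad
q = Δφ/Δψ = 0.4351
d = R·√(Δφ² + q²Δλ²) = 6359·0.12120 = 771 km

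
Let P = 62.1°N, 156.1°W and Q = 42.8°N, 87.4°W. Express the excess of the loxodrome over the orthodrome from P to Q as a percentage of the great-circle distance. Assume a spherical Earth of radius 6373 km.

Great circle: σ = 0.7595 rad → d_gc = Rσ = 4840.3 km
Rhumb: Δφ = -0.3368, Δλ = +1.1990, Δψ = -0.5646, q = Δφ/Δψ = 0.5966 → d_rh = R√(Δφ²+q²Δλ²) = 5038.9 km
Excess = (5038.9 − 4840.3) / 4840.3 = 198.6 / 4840.3 = 4.10% ≈ 4.1%

4.1%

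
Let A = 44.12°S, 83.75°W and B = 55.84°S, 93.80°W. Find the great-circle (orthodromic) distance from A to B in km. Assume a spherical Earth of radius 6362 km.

1483 km

Haversine: a = sin²(Δφ/2)+cos φ₁ cos φ₂ sin²(Δλ/2) = 0.01352;  σ = 2·atan2(√a,√(1−a))
σ = 13.353° → d = Rσ = 6362·0.23305 = 1483 km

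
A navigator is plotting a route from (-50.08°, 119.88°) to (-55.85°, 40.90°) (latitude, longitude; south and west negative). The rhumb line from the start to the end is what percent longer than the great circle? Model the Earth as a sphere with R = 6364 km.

5.6%

Great circle: σ = 0.7904 rad → d_gc = Rσ = 5030.1 km
Rhumb: Δφ = -0.1007, Δλ = -1.3785, Δψ = -0.1675, q = Δφ/Δψ = 0.6012 → d_rh = R√(Δφ²+q²Δλ²) = 5312.4 km
Excess = (5312.4 − 5030.1) / 5030.1 = 282.3 / 5030.1 = 5.61% ≈ 5.6%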